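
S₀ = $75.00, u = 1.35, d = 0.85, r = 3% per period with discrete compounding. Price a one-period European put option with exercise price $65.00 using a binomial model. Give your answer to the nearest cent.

Risk-neutral probability p = (1 + 0.03 − 0.85)/(1.35 − 0.85) = 0.1800/0.5000 = 0.3600
Terminal stock prices: S_u = 101.2, S_d = 63.75
Terminal payoffs (K − S): max(-36.25, 0) = 0, max(1.25, 0) = 1.25
Node 0 (S = 75): V_0 = 1/1.03·[0.3600·0.0000 + 0.6400·1.2500] = 0.7767

$0.78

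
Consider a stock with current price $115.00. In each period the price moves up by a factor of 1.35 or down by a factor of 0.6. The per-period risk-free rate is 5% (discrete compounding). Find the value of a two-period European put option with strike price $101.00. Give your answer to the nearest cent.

Risk-neutral probability p = (1 + 0.05 − 0.6)/(1.35 − 0.6) = 0.4500/0.7500 = 0.6000
Terminal stock prices: S_uu = 209.6, S_ud = 93.15, S_dd = 41.4
Terminal payoffs (K − S): max(-108.6, 0) = 0, max(7.85, 0) = 7.85, max(59.6, 0) = 59.6
Node u (S = 155.2): V_u = 1/1.05·[0.6000·0.0000 + 0.4000·7.8500] = 2.9905
Node d (S = 69): V_d = 1/1.05·[0.6000·7.8500 + 0.4000·59.6000] = 27.1905
Node 0 (S = 115): V_0 = 1/1.05·[0.6000·2.9905 + 0.4000·27.1905] = 12.0671

$12.07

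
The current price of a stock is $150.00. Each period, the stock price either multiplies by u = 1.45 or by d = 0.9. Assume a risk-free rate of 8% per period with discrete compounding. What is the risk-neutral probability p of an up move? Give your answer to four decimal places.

p = 0.3273

Risk-neutral probability p = (1 + 0.08 − 0.9)/(1.45 − 0.9) = 0.1800/0.5500 = 0.3273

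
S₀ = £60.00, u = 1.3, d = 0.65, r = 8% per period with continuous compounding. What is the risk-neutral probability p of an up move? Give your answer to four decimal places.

Risk-neutral probability p = (e^0.08 − 0.65)/(1.3 − 0.65) = 0.4333/0.6500 = 0.6666

p = 0.6666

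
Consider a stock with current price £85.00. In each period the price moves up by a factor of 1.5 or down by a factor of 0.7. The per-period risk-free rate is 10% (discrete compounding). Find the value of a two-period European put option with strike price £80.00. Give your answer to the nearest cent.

Risk-neutral probability p = (1 + 0.1 − 0.7)/(1.5 − 0.7) = 0.4000/0.8000 = 0.5000
Terminal stock prices: S_uu = 191.2, S_ud = 89.25, S_dd = 41.65
Terminal payoffs (K − S): max(-111.2, 0) = 0, max(-9.25, 0) = 0, max(38.35, 0) = 38.35
Node u (S = 127.5): V_u = 1/1.1·[0.5000·0.0000 + 0.5000·0.0000] = 0.0000
Node d (S = 59.5): V_d = 1/1.1·[0.5000·0.0000 + 0.5000·38.3500] = 17.4318
Node 0 (S = 85): V_0 = 1/1.1·[0.5000·0.0000 + 0.5000·17.4318] = 7.9236

£7.92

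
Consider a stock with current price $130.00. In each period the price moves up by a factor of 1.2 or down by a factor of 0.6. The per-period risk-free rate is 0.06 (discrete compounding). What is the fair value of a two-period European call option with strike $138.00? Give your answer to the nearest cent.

$25.74

Risk-neutral probability p = (1 + 0.06 − 0.6)/(1.2 − 0.6) = 0.4600/0.6000 = 0.7667
Terminal stock prices: S_uu = 187.2, S_ud = 93.6, S_dd = 46.8
Terminal payoffs (S − K): max(49.2, 0) = 49.2, max(-44.4, 0) = 0, max(-91.2, 0) = 0
Node u (S = 156): V_u = 1/1.06·[0.7667·49.2000 + 0.2333·0.0000] = 35.5849
Node d (S = 78): V_d = 1/1.06·[0.7667·0.0000 + 0.2333·0.0000] = 0.0000
Node 0 (S = 130): V_0 = 1/1.06·[0.7667·35.5849 + 0.2333·0.0000] = 25.7375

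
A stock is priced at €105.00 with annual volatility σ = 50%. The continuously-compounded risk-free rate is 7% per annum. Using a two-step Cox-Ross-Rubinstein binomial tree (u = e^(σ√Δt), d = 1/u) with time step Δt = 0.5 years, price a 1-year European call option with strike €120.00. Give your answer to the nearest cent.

CRR parameters: u = e^(σ√Δt) = e^(0.5·√0.5) = 1.4241, d = 1/u = 0.7022
Per-period rate: rΔt = 0.07·0.5 = 0.035, so R = e^0.035 = 1.0356
Risk-neutral probability p = (e^0.035 − 0.7022)/(1.4241 − 0.7022) = 0.3334/0.7219 = 0.4619
Terminal stock prices: S_uu = 213, S_ud = 105, S_dd = 51.77
Terminal payoffs (S − K): max(92.95, 0) = 92.95, max(-15, 0) = 0, max(-68.23, 0) = 0
Node u (S = 149.5): V_u = e^(−0.035)·[0.4619·92.9521 + 0.5381·0.0000] = 41.4543
Node d (S = 73.73): V_d = e^(−0.035)·[0.4619·0.0000 + 0.5381·0.0000] = 0.0000
Node 0 (S = 105): V_0 = e^(−0.035)·[0.4619·41.4543 + 0.5381·0.0000] = 18.4876

€18.49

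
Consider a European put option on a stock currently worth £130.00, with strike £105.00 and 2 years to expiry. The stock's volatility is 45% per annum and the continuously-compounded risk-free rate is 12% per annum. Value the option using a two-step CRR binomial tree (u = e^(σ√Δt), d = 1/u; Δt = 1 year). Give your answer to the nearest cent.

£9.20

CRR parameters: u = e^(σ√Δt) = e^(0.45·√1) = 1.5683, d = 1/u = 0.6376
Per-period rate: rΔt = 0.12·1 = 0.12, so R = e^0.12 = 1.1275
Risk-neutral probability p = (e^0.12 − 0.6376)/(1.5683 − 0.6376) = 0.4899/0.9307 = 0.5264
Terminal stock prices: S_uu = 319.7, S_ud = 130, S_dd = 52.85
Terminal payoffs (K − S): max(-214.7, 0) = 0, max(-25, 0) = 0, max(52.15, 0) = 52.15
Node u (S = 203.9): V_u = e^(−0.12)·[0.5264·0.0000 + 0.4736·0.0000] = 0.0000
Node d (S = 82.89): V_d = e^(−0.12)·[0.5264·0.0000 + 0.4736·52.1459] = 21.9058
Node 0 (S = 130): V_0 = e^(−0.12)·[0.5264·0.0000 + 0.4736·21.9058] = 9.2023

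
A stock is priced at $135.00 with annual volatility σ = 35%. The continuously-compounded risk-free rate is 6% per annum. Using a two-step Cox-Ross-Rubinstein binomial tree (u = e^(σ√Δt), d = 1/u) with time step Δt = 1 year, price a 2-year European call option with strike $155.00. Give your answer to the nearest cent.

CRR parameters: u = e^(σ√Δt) = e^(0.35·√1) = 1.4191, d = 1/u = 0.7047
Per-period rate: rΔt = 0.06·1 = 0.06, so R = e^0.06 = 1.0618
Risk-neutral probability p = (e^0.06 − 0.7047)/(1.4191 − 0.7047) = 0.3571/0.7144 = 0.4999
Terminal stock prices: S_uu = 271.9, S_ud = 135, S_dd = 67.04
Terminal payoffs (S − K): max(116.9, 0) = 116.9, max(-20, 0) = 0, max(-87.96, 0) = 0
Node u (S = 191.6): V_u = e^(−0.06)·[0.4999·116.8566 + 0.5001·0.0000] = 55.0193
Node d (S = 95.13): V_d = e^(−0.06)·[0.4999·0.0000 + 0.5001·0.0000] = 0.0000
Node 0 (S = 135): V_0 = e^(−0.06)·[0.4999·55.0193 + 0.5001·0.0000] = 25.9046

$25.90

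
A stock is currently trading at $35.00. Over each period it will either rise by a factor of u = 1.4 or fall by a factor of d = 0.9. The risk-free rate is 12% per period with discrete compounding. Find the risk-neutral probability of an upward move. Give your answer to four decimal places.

p = 0.4400

Risk-neutral probability p = (1 + 0.12 − 0.9)/(1.4 − 0.9) = 0.2200/0.5000 = 0.4400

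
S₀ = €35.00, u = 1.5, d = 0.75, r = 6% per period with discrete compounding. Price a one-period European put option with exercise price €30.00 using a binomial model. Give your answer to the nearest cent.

€2.08

Risk-neutral probability p = (1 + 0.06 − 0.75)/(1.5 − 0.75) = 0.3100/0.7500 = 0.4133
Terminal stock prices: S_u = 52.5, S_d = 26.25
Terminal payoffs (K − S): max(-22.5, 0) = 0, max(3.75, 0) = 3.75
Node 0 (S = 35): V_0 = 1/1.06·[0.4133·0.0000 + 0.5867·3.7500] = 2.0755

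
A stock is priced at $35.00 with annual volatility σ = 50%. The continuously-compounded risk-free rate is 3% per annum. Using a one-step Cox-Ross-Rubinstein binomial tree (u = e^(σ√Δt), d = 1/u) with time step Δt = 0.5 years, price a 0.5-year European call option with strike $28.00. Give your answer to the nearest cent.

CRR parameters: u = e^(σ√Δt) = e^(0.5·√0.5) = 1.4241, d = 1/u = 0.7022
Per-period rate: rΔt = 0.03·0.5 = 0.015, so R = e^0.015 = 1.0151
Risk-neutral probability p = (e^0.015 − 0.7022)/(1.4241 − 0.7022) = 0.3129/0.7219 = 0.4335
Terminal stock prices: S_u = 49.84, S_d = 24.58
Terminal payoffs (S − K): max(21.84, 0) = 21.84, max(-3.423, 0) = 0
Node 0 (S = 35): V_0 = e^(−0.015)·[0.4335·21.8442 + 0.5665·0.0000] = 9.3275

$9.33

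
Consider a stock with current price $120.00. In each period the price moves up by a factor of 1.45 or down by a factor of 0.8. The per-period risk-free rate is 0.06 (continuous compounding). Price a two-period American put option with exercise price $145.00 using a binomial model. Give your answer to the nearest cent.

$28.79

Risk-neutral probability p = (e^0.06 − 0.8)/(1.45 − 0.8) = 0.2618/0.6500 = 0.4028
Terminal stock prices: S_uu = 252.3, S_ud = 139.2, S_dd = 76.8
Terminal payoffs (K − S): max(-107.3, 0) = 0, max(5.8, 0) = 5.8, max(68.2, 0) = 68.2
Node u (S = 174): continuation = e^(−0.06)·[0.4028·0.0000 + 0.5972·5.8000] = 3.2619; exercise value = 0.0000 ≤ continuation, so V_u = 3.2619
Node d (S = 96): continuation = e^(−0.06)·[0.4028·5.8000 + 0.5972·68.2000] = 40.5559; exercise value = 49.0000 > continuation, so V_d = 49.0000 (exercise)
Node 0 (S = 120): continuation = e^(−0.06)·[0.4028·3.2619 + 0.5972·49.0000] = 28.7950; exercise value = 25.0000 ≤ continuation, so V_0 = 28.7950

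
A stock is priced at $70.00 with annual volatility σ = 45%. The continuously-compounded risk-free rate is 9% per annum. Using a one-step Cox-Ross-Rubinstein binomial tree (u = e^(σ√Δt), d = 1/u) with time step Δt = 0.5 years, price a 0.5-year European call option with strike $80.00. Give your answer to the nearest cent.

$7.64

CRR parameters: u = e^(σ√Δt) = e^(0.45·√0.5) = 1.3746, d = 1/u = 0.7275
Per-period rate: rΔt = 0.09·0.5 = 0.045, so R = e^0.045 = 1.0460
Risk-neutral probability p = (e^0.045 − 0.7275)/(1.3746 − 0.7275) = 0.3186/0.6472 = 0.4922
Terminal stock prices: S_u = 96.23, S_d = 50.92
Terminal payoffs (S − K): max(16.23, 0) = 16.23, max(-29.08, 0) = 0
Node 0 (S = 70): V_0 = e^(−0.045)·[0.4922·16.2254 + 0.5078·0.0000] = 7.6353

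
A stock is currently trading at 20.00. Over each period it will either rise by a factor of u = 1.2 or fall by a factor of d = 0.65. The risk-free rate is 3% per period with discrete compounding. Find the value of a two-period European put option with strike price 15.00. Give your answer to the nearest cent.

Risk-neutral probability p = (1 + 0.03 − 0.65)/(1.2 − 0.65) = 0.3800/0.5500 = 0.6909
Terminal stock prices: S_uu = 28.8, S_ud = 15.6, S_dd = 8.45
Terminal payoffs (K − S): max(-13.8, 0) = 0, max(-0.6, 0) = 0, max(6.55, 0) = 6.55
Node u (S = 24): V_u = 1/1.03·[0.6909·0.0000 + 0.3091·0.0000] = 0.0000
Node d (S = 13): V_d = 1/1.03·[0.6909·0.0000 + 0.3091·6.5500] = 1.9656
Node 0 (S = 20): V_0 = 1/1.03·[0.6909·0.0000 + 0.3091·1.9656] = 0.5898

0.59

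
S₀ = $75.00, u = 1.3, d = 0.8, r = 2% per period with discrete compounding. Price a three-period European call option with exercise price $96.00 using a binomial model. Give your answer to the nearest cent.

$7.18

Risk-neutral probability p = (1 + 0.02 − 0.8)/(1.3 − 0.8) = 0.2200/0.5000 = 0.4400
Terminal stock prices: S_uuu = 164.8, S_uud = 101.4, S_udd = 62.4, S_ddd = 38.4
Terminal payoffs (S − K): max(68.78, 0) = 68.78, max(5.4, 0) = 5.4, max(-33.6, 0) = 0, max(-57.6, 0) = 0
Node uu (S = 126.8): V_uu = 1/1.02·[0.4400·68.7750 + 0.5600·5.4000] = 32.6324
Node ud (S = 78): V_ud = 1/1.02·[0.4400·5.4000 + 0.5600·0.0000] = 2.3294
Node dd (S = 48): V_dd = 1/1.02·[0.4400·0.0000 + 0.5600·0.0000] = 0.0000
Node u (S = 97.5): V_u = 1/1.02·[0.4400·32.6324 + 0.5600·2.3294] = 15.3556
Node d (S = 60): V_d = 1/1.02·[0.4400·2.3294 + 0.5600·0.0000] = 1.0048
Node 0 (S = 75): V_0 = 1/1.02·[0.4400·15.3556 + 0.5600·1.0048] = 7.1757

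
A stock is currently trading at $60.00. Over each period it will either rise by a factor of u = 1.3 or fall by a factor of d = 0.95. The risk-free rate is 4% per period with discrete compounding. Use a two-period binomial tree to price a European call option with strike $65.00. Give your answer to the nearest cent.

Risk-neutral probability p = (1 + 0.04 − 0.95)/(1.3 − 0.95) = 0.0900/0.3500 = 0.2571
Terminal stock prices: S_uu = 101.4, S_ud = 74.1, S_dd = 54.15
Terminal payoffs (S − K): max(36.4, 0) = 36.4, max(9.1, 0) = 9.1, max(-10.85, 0) = 0
Node u (S = 78): V_u = 1/1.04·[0.2571·36.4000 + 0.7429·9.1000] = 15.5000
Node d (S = 57): V_d = 1/1.04·[0.2571·9.1000 + 0.7429·0.0000] = 2.2500
Node 0 (S = 60): V_0 = 1/1.04·[0.2571·15.5000 + 0.7429·2.2500] = 5.4396

$5.44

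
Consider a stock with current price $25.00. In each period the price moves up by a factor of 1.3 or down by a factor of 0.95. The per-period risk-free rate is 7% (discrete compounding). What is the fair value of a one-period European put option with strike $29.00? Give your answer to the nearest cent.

Risk-neutral probability p = (1 + 0.07 − 0.95)/(1.3 − 0.95) = 0.1200/0.3500 = 0.3429
Terminal stock prices: S_u = 32.5, S_d = 23.75
Terminal payoffs (K − S): max(-3.5, 0) = 0, max(5.25, 0) = 5.25
Node 0 (S = 25): V_0 = 1/1.07·[0.3429·0.0000 + 0.6571·5.2500] = 3.2243

$3.22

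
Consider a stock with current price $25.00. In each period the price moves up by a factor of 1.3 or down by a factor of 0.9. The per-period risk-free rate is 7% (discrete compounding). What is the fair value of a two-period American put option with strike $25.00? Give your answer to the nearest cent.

Risk-neutral probability p = (1 + 0.07 − 0.9)/(1.3 − 0.9) = 0.1700/0.4000 = 0.4250
Terminal stock prices: S_uu = 42.25, S_ud = 29.25, S_dd = 20.25
Terminal payoffs (K − S): max(-17.25, 0) = 0, max(-4.25, 0) = 0, max(4.75, 0) = 4.75
Node u (S = 32.5): continuation = 1/1.07·[0.4250·0.0000 + 0.5750·0.0000] = 0.0000; exercise value = 0.0000 ≤ continuation, so V_u = 0.0000
Node d (S = 22.5): continuation = 1/1.07·[0.4250·0.0000 + 0.5750·4.7500] = 2.5526; exercise value = 2.5000 ≤ continuation, so V_d = 2.5526
Node 0 (S = 25): continuation = 1/1.07·[0.4250·0.0000 + 0.5750·2.5526] = 1.3717; exercise value = 0.0000 ≤ continuation, so V_0 = 1.3717

$1.37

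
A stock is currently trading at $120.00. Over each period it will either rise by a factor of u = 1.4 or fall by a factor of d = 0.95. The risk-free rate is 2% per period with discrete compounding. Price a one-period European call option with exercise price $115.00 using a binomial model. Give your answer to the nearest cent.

$8.08

Risk-neutral probability p = (1 + 0.02 − 0.95)/(1.4 − 0.95) = 0.0700/0.4500 = 0.1556
Terminal stock prices: S_u = 168, S_d = 114
Terminal payoffs (S − K): max(53, 0) = 53, max(-1, 0) = 0
Node 0 (S = 120): V_0 = 1/1.02·[0.1556·53.0000 + 0.8444·0.0000] = 8.0828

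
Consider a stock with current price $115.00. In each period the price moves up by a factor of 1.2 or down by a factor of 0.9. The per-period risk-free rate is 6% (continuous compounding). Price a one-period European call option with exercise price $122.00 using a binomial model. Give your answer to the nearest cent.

Risk-neutral probability p = (e^0.06 − 0.9)/(1.2 − 0.9) = 0.1618/0.3000 = 0.5395
Terminal stock prices: S_u = 138, S_d = 103.5
Terminal payoffs (S − K): max(16, 0) = 16, max(-18.5, 0) = 0
Node 0 (S = 115): V_0 = e^(−0.06)·[0.5395·16.0000 + 0.4605·0.0000] = 8.1286

$8.13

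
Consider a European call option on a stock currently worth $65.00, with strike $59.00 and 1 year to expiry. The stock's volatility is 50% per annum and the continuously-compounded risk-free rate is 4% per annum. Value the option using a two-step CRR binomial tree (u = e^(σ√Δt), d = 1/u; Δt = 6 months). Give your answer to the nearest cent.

$16.42

CRR parameters: u = e^(σ√Δt) = e^(0.5·√0.5) = 1.4241, d = 1/u = 0.7022
Per-period rate: rΔt = 0.04·0.5 = 0.02, so R = e^0.02 = 1.0202
Risk-neutral probability p = (e^0.02 − 0.7022)/(1.4241 − 0.7022) = 0.3180/0.7219 = 0.4405
Terminal stock prices: S_uu = 131.8, S_ud = 65, S_dd = 32.05
Terminal payoffs (S − K): max(72.83, 0) = 72.83, max(6, 0) = 6, max(-26.95, 0) = 0
Node u (S = 92.57): V_u = e^(−0.02)·[0.4405·72.8275 + 0.5595·6.0000] = 34.7360
Node d (S = 45.64): V_d = e^(−0.02)·[0.4405·6.0000 + 0.5595·0.0000] = 2.5907
Node 0 (S = 65): V_0 = e^(−0.02)·[0.4405·34.7360 + 0.5595·2.5907] = 16.4191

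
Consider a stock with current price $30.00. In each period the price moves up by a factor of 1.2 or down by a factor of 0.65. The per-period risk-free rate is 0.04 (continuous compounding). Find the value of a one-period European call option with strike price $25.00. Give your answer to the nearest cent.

Risk-neutral probability p = (e^0.04 − 0.65)/(1.2 − 0.65) = 0.3908/0.5500 = 0.7106
Terminal stock prices: S_u = 36, S_d = 19.5
Terminal payoffs (S − K): max(11, 0) = 11, max(-5.5, 0) = 0
Node 0 (S = 30): V_0 = e^(−0.04)·[0.7106·11.0000 + 0.2894·0.0000] = 7.5097

$7.51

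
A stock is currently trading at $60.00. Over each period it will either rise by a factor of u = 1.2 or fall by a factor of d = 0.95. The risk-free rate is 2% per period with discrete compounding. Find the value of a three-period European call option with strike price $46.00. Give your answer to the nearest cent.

Risk-neutral probability p = (1 + 0.02 − 0.95)/(1.2 − 0.95) = 0.0700/0.2500 = 0.2800
Terminal stock prices: S_uuu = 103.7, S_uud = 82.08, S_udd = 64.98, S_ddd = 51.44
Terminal payoffs (S − K): max(57.68, 0) = 57.68, max(36.08, 0) = 36.08, max(18.98, 0) = 18.98, max(5.442, 0) = 5.442
Node uu (S = 86.4): V_uu = 1/1.02·[0.2800·57.6800 + 0.7200·36.0800] = 41.3020
Node ud (S = 68.4): V_ud = 1/1.02·[0.2800·36.0800 + 0.7200·18.9800] = 23.3020
Node dd (S = 54.15): V_dd = 1/1.02·[0.2800·18.9800 + 0.7200·5.4425] = 9.0520
Node u (S = 72): V_u = 1/1.02·[0.2800·41.3020 + 0.7200·23.3020] = 27.7862
Node d (S = 57): V_d = 1/1.02·[0.2800·23.3020 + 0.7200·9.0520] = 12.7862
Node 0 (S = 60): V_0 = 1/1.02·[0.2800·27.7862 + 0.7200·12.7862] = 16.6532

$16.65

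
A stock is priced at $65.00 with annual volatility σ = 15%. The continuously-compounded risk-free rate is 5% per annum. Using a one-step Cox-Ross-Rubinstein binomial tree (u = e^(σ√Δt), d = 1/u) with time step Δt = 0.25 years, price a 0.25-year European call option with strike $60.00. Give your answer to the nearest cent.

$5.75

CRR parameters: u = e^(σ√Δt) = e^(0.15·√0.25) = 1.0779, d = 1/u = 0.9277
Per-period rate: rΔt = 0.05·0.25 = 0.0125, so R = e^0.0125 = 1.0126
Risk-neutral probability p = (e^0.0125 − 0.9277)/(1.0779 − 0.9277) = 0.0848/0.1501 = 0.5650
Terminal stock prices: S_u = 70.06, S_d = 60.3
Terminal payoffs (S − K): max(10.06, 0) = 10.06, max(0.3033, 0) = 0.3033
Node 0 (S = 65): V_0 = e^(−0.0125)·[0.5650·10.0625 + 0.4350·0.3033] = 5.7453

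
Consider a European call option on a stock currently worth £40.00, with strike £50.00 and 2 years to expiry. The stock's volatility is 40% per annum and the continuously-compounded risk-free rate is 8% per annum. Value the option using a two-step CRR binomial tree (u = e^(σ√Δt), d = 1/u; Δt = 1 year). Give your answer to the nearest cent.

£8.40

CRR parameters: u = e^(σ√Δt) = e^(0.4·√1) = 1.4918, d = 1/u = 0.6703
Per-period rate: rΔt = 0.08·1 = 0.08, so R = e^0.08 = 1.0833
Risk-neutral probability p = (e^0.08 − 0.6703)/(1.4918 − 0.6703) = 0.4130/0.8215 = 0.5027
Terminal stock prices: S_uu = 89.02, S_ud = 40, S_dd = 17.97
Terminal payoffs (S − K): max(39.02, 0) = 39.02, max(-10, 0) = 0, max(-32.03, 0) = 0
Node u (S = 59.67): V_u = e^(−0.08)·[0.5027·39.0216 + 0.4973·0.0000] = 18.1079
Node d (S = 26.81): V_d = e^(−0.08)·[0.5027·0.0000 + 0.4973·0.0000] = 0.0000
Node 0 (S = 40): V_0 = e^(−0.08)·[0.5027·18.1079 + 0.4973·0.0000] = 8.4029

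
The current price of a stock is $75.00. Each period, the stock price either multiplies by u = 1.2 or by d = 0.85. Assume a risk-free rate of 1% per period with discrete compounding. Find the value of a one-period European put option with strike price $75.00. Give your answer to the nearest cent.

$6.05

Risk-neutral probability p = (1 + 0.01 − 0.85)/(1.2 − 0.85) = 0.1600/0.3500 = 0.4571
Terminal stock prices: S_u = 90, S_d = 63.75
Terminal payoffs (K − S): max(-15, 0) = 0, max(11.25, 0) = 11.25
Node 0 (S = 75): V_0 = 1/1.01·[0.4571·0.0000 + 0.5429·11.2500] = 6.0467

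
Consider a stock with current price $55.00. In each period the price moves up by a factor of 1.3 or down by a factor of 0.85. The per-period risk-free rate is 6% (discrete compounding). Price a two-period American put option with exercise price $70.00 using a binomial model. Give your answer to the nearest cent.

$15.00

Risk-neutral probability p = (1 + 0.06 − 0.85)/(1.3 − 0.85) = 0.2100/0.4500 = 0.4667
Terminal stock prices: S_uu = 92.95, S_ud = 60.77, S_dd = 39.74
Terminal payoffs (K − S): max(-22.95, 0) = 0, max(9.225, 0) = 9.225, max(30.26, 0) = 30.26
Node u (S = 71.5): continuation = 1/1.06·[0.4667·0.0000 + 0.5333·9.2250] = 4.6415; exercise value = 0.0000 ≤ continuation, so V_u = 4.6415
Node d (S = 46.75): continuation = 1/1.06·[0.4667·9.2250 + 0.5333·30.2625] = 19.2877; exercise value = 23.2500 > continuation, so V_d = 23.2500 (exercise)
Node 0 (S = 55): continuation = 1/1.06·[0.4667·4.6415 + 0.5333·23.2500] = 13.7415; exercise value = 15.0000 > continuation, so V_0 = 15.0000 (exercise)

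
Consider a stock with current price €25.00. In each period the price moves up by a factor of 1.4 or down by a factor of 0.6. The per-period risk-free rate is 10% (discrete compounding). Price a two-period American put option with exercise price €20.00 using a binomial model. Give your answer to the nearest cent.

€1.70

Risk-neutral probability p = (1 + 0.1 − 0.6)/(1.4 − 0.6) = 0.5000/0.8000 = 0.6250
Terminal stock prices: S_uu = 49, S_ud = 21, S_dd = 9
Terminal payoffs (K − S): max(-29, 0) = 0, max(-1, 0) = 0, max(11, 0) = 11
Node u (S = 35): continuation = 1/1.1·[0.6250·0.0000 + 0.3750·0.0000] = 0.0000; exercise value = 0.0000 ≤ continuation, so V_u = 0.0000
Node d (S = 15): continuation = 1/1.1·[0.6250·0.0000 + 0.3750·11.0000] = 3.7500; exercise value = 5.0000 > continuation, so V_d = 5.0000 (exercise)
Node 0 (S = 25): continuation = 1/1.1·[0.6250·0.0000 + 0.3750·5.0000] = 1.7045; exercise value = 0.0000 ≤ continuation, so V_0 = 1.7045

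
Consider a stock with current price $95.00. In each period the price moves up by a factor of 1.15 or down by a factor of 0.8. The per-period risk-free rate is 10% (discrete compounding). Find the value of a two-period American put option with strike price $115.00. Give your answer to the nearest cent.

Risk-neutral probability p = (1 + 0.1 − 0.8)/(1.15 − 0.8) = 0.3000/0.3500 = 0.8571
Terminal stock prices: S_uu = 125.6, S_ud = 87.4, S_dd = 60.8
Terminal payoffs (K − S): max(-10.64, 0) = 0, max(27.6, 0) = 27.6, max(54.2, 0) = 54.2
Node u (S = 109.2): continuation = 1/1.1·[0.8571·0.0000 + 0.1429·27.6000] = 3.5844; exercise value = 5.7500 > continuation, so V_u = 5.7500 (exercise)
Node d (S = 76): continuation = 1/1.1·[0.8571·27.6000 + 0.1429·54.2000] = 28.5455; exercise value = 39.0000 > continuation, so V_d = 39.0000 (exercise)
Node 0 (S = 95): continuation = 1/1.1·[0.8571·5.7500 + 0.1429·39.0000] = 9.5455; exercise value = 20.0000 > continuation, so V_0 = 20.0000 (exercise)

$20.00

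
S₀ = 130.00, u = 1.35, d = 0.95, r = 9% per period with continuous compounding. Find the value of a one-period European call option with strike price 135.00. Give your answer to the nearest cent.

Risk-neutral probability p = (e^0.09 − 0.95)/(1.35 − 0.95) = 0.1442/0.4000 = 0.3604
Terminal stock prices: S_u = 175.5, S_d = 123.5
Terminal payoffs (S − K): max(40.5, 0) = 40.5, max(-11.5, 0) = 0
Node 0 (S = 130): V_0 = e^(−0.09)·[0.3604·40.5000 + 0.6396·0.0000] = 13.3412

13.34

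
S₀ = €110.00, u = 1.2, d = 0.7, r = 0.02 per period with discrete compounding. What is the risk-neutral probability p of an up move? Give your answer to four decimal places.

Risk-neutral probability p = (1 + 0.02 − 0.7)/(1.2 − 0.7) = 0.3200/0.5000 = 0.6400

p = 0.6400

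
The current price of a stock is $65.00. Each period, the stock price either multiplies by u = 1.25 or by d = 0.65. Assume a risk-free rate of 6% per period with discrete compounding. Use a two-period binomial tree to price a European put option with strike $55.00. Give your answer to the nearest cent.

$3.30

Risk-neutral probability p = (1 + 0.06 − 0.65)/(1.25 − 0.65) = 0.4100/0.6000 = 0.6833
Terminal stock prices: S_uu = 101.6, S_ud = 52.81, S_dd = 27.46
Terminal payoffs (K − S): max(-46.56, 0) = 0, max(2.188, 0) = 2.188, max(27.54, 0) = 27.54
Node u (S = 81.25): V_u = 1/1.06·[0.6833·0.0000 + 0.3167·2.1875] = 0.6535
Node d (S = 42.25): V_d = 1/1.06·[0.6833·2.1875 + 0.3167·27.5375] = 9.6368
Node 0 (S = 65): V_0 = 1/1.06·[0.6833·0.6535 + 0.3167·9.6368] = 3.3002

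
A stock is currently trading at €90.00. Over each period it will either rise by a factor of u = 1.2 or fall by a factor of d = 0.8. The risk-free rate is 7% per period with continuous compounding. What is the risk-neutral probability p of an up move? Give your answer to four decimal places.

Risk-neutral probability p = (e^0.07 − 0.8)/(1.2 − 0.8) = 0.2725/0.4000 = 0.6813

p = 0.6813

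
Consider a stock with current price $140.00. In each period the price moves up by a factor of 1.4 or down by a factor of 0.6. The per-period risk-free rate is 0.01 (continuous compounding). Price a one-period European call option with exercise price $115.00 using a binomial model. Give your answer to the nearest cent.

Risk-neutral probability p = (e^0.01 − 0.6)/(1.4 − 0.6) = 0.4101/0.8000 = 0.5126
Terminal stock prices: S_u = 196, S_d = 84
Terminal payoffs (S − K): max(81, 0) = 81, max(-31, 0) = 0
Node 0 (S = 140): V_0 = e^(−0.01)·[0.5126·81.0000 + 0.4874·0.0000] = 41.1045

$41.10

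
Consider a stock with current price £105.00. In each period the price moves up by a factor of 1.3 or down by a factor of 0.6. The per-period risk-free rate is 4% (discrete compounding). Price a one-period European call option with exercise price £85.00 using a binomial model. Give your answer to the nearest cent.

£31.13

Risk-neutral probability p = (1 + 0.04 − 0.6)/(1.3 − 0.6) = 0.4400/0.7000 = 0.6286
Terminal stock prices: S_u = 136.5, S_d = 63
Terminal payoffs (S − K): max(51.5, 0) = 51.5, max(-22, 0) = 0
Node 0 (S = 105): V_0 = 1/1.04·[0.6286·51.5000 + 0.3714·0.0000] = 31.1264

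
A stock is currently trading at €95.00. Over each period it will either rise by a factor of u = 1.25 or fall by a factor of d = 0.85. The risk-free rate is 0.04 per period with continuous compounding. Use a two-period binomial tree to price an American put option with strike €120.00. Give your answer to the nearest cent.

Risk-neutral probability p = (e^0.04 − 0.85)/(1.25 − 0.85) = 0.1908/0.4000 = 0.4770
Terminal stock prices: S_uu = 148.4, S_ud = 100.9, S_dd = 68.64
Terminal payoffs (K − S): max(-28.44, 0) = 0, max(19.06, 0) = 19.06, max(51.36, 0) = 51.36
Node u (S = 118.8): continuation = e^(−0.04)·[0.4770·0.0000 + 0.5230·19.0625] = 9.5783; exercise value = 1.2500 ≤ continuation, so V_u = 9.5783
Node d (S = 80.75): continuation = e^(−0.04)·[0.4770·19.0625 + 0.5230·51.3625] = 34.5447; exercise value = 39.2500 > continuation, so V_d = 39.2500 (exercise)
Node 0 (S = 95): continuation = e^(−0.04)·[0.4770·9.5783 + 0.5230·39.2500] = 24.1118; exercise value = 25.0000 > continuation, so V_0 = 25.0000 (exercise)

€25.00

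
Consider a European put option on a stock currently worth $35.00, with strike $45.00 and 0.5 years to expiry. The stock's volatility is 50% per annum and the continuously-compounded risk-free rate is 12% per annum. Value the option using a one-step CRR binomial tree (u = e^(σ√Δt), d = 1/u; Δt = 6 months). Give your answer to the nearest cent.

$9.65

CRR parameters: u = e^(σ√Δt) = e^(0.5·√0.5) = 1.4241, d = 1/u = 0.7022
Per-period rate: rΔt = 0.12·0.5 = 0.06, so R = e^0.06 = 1.0618
Risk-neutral probability p = (e^0.06 − 0.7022)/(1.4241 − 0.7022) = 0.3596/0.7219 = 0.4982
Terminal stock prices: S_u = 49.84, S_d = 24.58
Terminal payoffs (K − S): max(-4.844, 0) = 0, max(20.42, 0) = 20.42
Node 0 (S = 35): V_0 = e^(−0.06)·[0.4982·0.0000 + 0.5018·20.4234] = 9.6521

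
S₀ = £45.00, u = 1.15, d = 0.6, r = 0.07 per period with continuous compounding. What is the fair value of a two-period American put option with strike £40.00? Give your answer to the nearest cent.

£2.65

Risk-neutral probability p = (e^0.07 − 0.6)/(1.15 − 0.6) = 0.4725/0.5500 = 0.8591
Terminal stock prices: S_uu = 59.51, S_ud = 31.05, S_dd = 16.2
Terminal payoffs (K − S): max(-19.51, 0) = 0, max(8.95, 0) = 8.95, max(23.8, 0) = 23.8
Node u (S = 51.75): continuation = e^(−0.07)·[0.8591·0.0000 + 0.1409·8.9500] = 1.1758; exercise value = 0.0000 ≤ continuation, so V_u = 1.1758
Node d (S = 27): continuation = e^(−0.07)·[0.8591·8.9500 + 0.1409·23.8000] = 10.2958; exercise value = 13.0000 > continuation, so V_d = 13.0000 (exercise)
Node 0 (S = 45): continuation = e^(−0.07)·[0.8591·1.1758 + 0.1409·13.0000] = 2.6496; exercise value = 0.0000 ≤ continuation, so V_0 = 2.6496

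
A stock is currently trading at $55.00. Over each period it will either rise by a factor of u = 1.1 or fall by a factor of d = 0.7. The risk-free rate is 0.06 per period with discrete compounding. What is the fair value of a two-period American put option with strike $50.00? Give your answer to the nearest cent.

Risk-neutral probability p = (1 + 0.06 − 0.7)/(1.1 − 0.7) = 0.3600/0.4000 = 0.9000
Terminal stock prices: S_uu = 66.55, S_ud = 42.35, S_dd = 26.95
Terminal payoffs (K − S): max(-16.55, 0) = 0, max(7.65, 0) = 7.65, max(23.05, 0) = 23.05
Node u (S = 60.5): continuation = 1/1.06·[0.9000·0.0000 + 0.1000·7.6500] = 0.7217; exercise value = 0.0000 ≤ continuation, so V_u = 0.7217
Node d (S = 38.5): continuation = 1/1.06·[0.9000·7.6500 + 0.1000·23.0500] = 8.6698; exercise value = 11.5000 > continuation, so V_d = 11.5000 (exercise)
Node 0 (S = 55): continuation = 1/1.06·[0.9000·0.7217 + 0.1000·11.5000] = 1.6977; exercise value = 0.0000 ≤ continuation, so V_0 = 1.6977

$1.70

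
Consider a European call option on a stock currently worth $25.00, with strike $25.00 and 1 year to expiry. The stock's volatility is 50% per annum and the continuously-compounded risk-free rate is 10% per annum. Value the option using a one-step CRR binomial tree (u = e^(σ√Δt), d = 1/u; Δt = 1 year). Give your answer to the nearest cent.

CRR parameters: u = e^(σ√Δt) = e^(0.5·√1) = 1.6487, d = 1/u = 0.6065
Per-period rate: rΔt = 0.1·1 = 0.1, so R = e^0.1 = 1.1052
Risk-neutral probability p = (e^0.1 − 0.6065)/(1.6487 − 0.6065) = 0.4986/1.0422 = 0.4785
Terminal stock prices: S_u = 41.22, S_d = 15.16
Terminal payoffs (S − K): max(16.22, 0) = 16.22, max(-9.837, 0) = 0
Node 0 (S = 25): V_0 = e^(−0.1)·[0.4785·16.2180 + 0.5215·0.0000] = 7.0212

$7.02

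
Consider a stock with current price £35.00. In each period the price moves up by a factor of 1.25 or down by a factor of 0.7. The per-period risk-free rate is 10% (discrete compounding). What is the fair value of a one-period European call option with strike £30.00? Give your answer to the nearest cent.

Risk-neutral probability p = (1 + 0.1 − 0.7)/(1.25 − 0.7) = 0.4000/0.5500 = 0.7273
Terminal stock prices: S_u = 43.75, S_d = 24.5
Terminal payoffs (S − K): max(13.75, 0) = 13.75, max(-5.5, 0) = 0
Node 0 (S = 35): V_0 = 1/1.1·[0.7273·13.7500 + 0.2727·0.0000] = 9.0909

£9.09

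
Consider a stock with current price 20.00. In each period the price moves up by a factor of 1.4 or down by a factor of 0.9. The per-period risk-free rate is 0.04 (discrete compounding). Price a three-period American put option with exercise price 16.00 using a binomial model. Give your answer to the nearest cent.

Risk-neutral probability p = (1 + 0.04 − 0.9)/(1.4 − 0.9) = 0.1400/0.5000 = 0.2800
Terminal stock prices: S_uuu = 54.88, S_uud = 35.28, S_udd = 22.68, S_ddd = 14.58
Terminal payoffs (K − S): max(-38.88, 0) = 0, max(-19.28, 0) = 0, max(-6.68, 0) = 0, max(1.42, 0) = 1.42
Node uu (S = 39.2): continuation = 1/1.04·[0.2800·0.0000 + 0.7200·0.0000] = 0.0000; exercise value = 0.0000 ≤ continuation, so V_uu = 0.0000
Node ud (S = 25.2): continuation = 1/1.04·[0.2800·0.0000 + 0.7200·0.0000] = 0.0000; exercise value = 0.0000 ≤ continuation, so V_ud = 0.0000
Node dd (S = 16.2): continuation = 1/1.04·[0.2800·0.0000 + 0.7200·1.4200] = 0.9831; exercise value = 0.0000 ≤ continuation, so V_dd = 0.9831
Node u (S = 28): continuation = 1/1.04·[0.2800·0.0000 + 0.7200·0.0000] = 0.0000; exercise value = 0.0000 ≤ continuation, so V_u = 0.0000
Node d (S = 18): continuation = 1/1.04·[0.2800·0.0000 + 0.7200·0.9831] = 0.6806; exercise value = 0.0000 ≤ continuation, so V_d = 0.6806
Node 0 (S = 20): continuation = 1/1.04·[0.2800·0.0000 + 0.7200·0.6806] = 0.4712; exercise value = 0.0000 ≤ continuation, so V_0 = 0.4712

0.47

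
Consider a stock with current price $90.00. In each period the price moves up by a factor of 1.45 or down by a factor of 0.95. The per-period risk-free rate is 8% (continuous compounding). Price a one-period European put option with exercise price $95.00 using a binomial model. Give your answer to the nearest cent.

$6.43

Risk-neutral probability p = (e^0.08 − 0.95)/(1.45 − 0.95) = 0.1333/0.5000 = 0.2666
Terminal stock prices: S_u = 130.5, S_d = 85.5
Terminal payoffs (K − S): max(-35.5, 0) = 0, max(9.5, 0) = 9.5
Node 0 (S = 90): V_0 = e^(−0.08)·[0.2666·0.0000 + 0.7334·9.5000] = 6.4319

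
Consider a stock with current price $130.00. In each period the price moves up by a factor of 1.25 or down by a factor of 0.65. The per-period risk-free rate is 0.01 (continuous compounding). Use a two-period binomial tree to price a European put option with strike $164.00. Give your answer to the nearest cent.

Risk-neutral probability p = (e^0.01 − 0.65)/(1.25 − 0.65) = 0.3601/0.6000 = 0.6001
Terminal stock prices: S_uu = 203.1, S_ud = 105.6, S_dd = 54.93
Terminal payoffs (K − S): max(-39.12, 0) = 0, max(58.38, 0) = 58.38, max(109.1, 0) = 109.1
Node u (S = 162.5): V_u = e^(−0.01)·[0.6001·0.0000 + 0.3999·58.3750] = 23.1128
Node d (S = 84.5): V_d = e^(−0.01)·[0.6001·58.3750 + 0.3999·109.0750] = 77.8682
Node 0 (S = 130): V_0 = e^(−0.01)·[0.6001·23.1128 + 0.3999·77.8682] = 44.5625

$44.56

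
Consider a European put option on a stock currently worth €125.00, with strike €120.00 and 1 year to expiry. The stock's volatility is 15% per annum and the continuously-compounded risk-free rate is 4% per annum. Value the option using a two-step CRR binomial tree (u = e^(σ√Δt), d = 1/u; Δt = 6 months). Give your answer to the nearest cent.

€3.38

CRR parameters: u = e^(σ√Δt) = e^(0.15·√0.5) = 1.1119, d = 1/u = 0.8994
Per-period rate: rΔt = 0.04·0.5 = 0.02, so R = e^0.02 = 1.0202
Risk-neutral probability p = (e^0.02 − 0.8994)/(1.1119 − 0.8994) = 0.1208/0.2125 = 0.5686
Terminal stock prices: S_uu = 154.5, S_ud = 125, S_dd = 101.1
Terminal payoffs (K − S): max(-34.54, 0) = 0, max(-5, 0) = 0, max(18.89, 0) = 18.89
Node u (S = 139): V_u = e^(−0.02)·[0.5686·0.0000 + 0.4314·0.0000] = 0.0000
Node d (S = 112.4): V_d = e^(−0.02)·[0.5686·0.0000 + 0.4314·18.8928] = 7.9897
Node 0 (S = 125): V_0 = e^(−0.02)·[0.5686·0.0000 + 0.4314·7.9897] = 3.3788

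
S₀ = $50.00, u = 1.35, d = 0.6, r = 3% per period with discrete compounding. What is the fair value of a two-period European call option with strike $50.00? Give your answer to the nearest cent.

Risk-neutral probability p = (1 + 0.03 − 0.6)/(1.35 − 0.6) = 0.4300/0.7500 = 0.5733
Terminal stock prices: S_uu = 91.13, S_ud = 40.5, S_dd = 18
Terminal payoffs (S − K): max(41.13, 0) = 41.13, max(-9.5, 0) = 0, max(-32, 0) = 0
Node u (S = 67.5): V_u = 1/1.03·[0.5733·41.1250 + 0.4267·0.0000] = 22.8916
Node d (S = 30): V_d = 1/1.03·[0.5733·0.0000 + 0.4267·0.0000] = 0.0000
Node 0 (S = 50): V_0 = 1/1.03·[0.5733·22.8916 + 0.4267·0.0000] = 12.7422

$12.74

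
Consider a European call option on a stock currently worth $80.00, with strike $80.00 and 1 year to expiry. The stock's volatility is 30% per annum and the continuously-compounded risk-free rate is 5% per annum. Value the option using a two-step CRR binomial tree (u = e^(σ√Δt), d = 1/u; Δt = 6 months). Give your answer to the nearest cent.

CRR parameters: u = e^(σ√Δt) = e^(0.3·√0.5) = 1.2363, d = 1/u = 0.8089
Per-period rate: rΔt = 0.05·0.5 = 0.025, so R = e^0.025 = 1.0253
Risk-neutral probability p = (e^0.025 − 0.8089)/(1.2363 − 0.8089) = 0.2165/0.4275 = 0.5064
Terminal stock prices: S_uu = 122.3, S_ud = 80, S_dd = 52.34
Terminal payoffs (S − K): max(42.28, 0) = 42.28, max(0, 0) = 0, max(-27.66, 0) = 0
Node u (S = 98.9): V_u = e^(−0.025)·[0.5064·42.2772 + 0.4936·0.0000] = 20.8801
Node d (S = 64.71): V_d = e^(−0.025)·[0.5064·0.0000 + 0.4936·0.0000] = 0.0000
Node 0 (S = 80): V_0 = e^(−0.025)·[0.5064·20.8801 + 0.4936·0.0000] = 10.3124

$10.31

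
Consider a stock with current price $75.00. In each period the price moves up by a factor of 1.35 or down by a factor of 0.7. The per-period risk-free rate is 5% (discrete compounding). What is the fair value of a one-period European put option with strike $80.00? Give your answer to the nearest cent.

$12.09

Risk-neutral probability p = (1 + 0.05 − 0.7)/(1.35 − 0.7) = 0.3500/0.6500 = 0.5385
Terminal stock prices: S_u = 101.2, S_d = 52.5
Terminal payoffs (K − S): max(-21.25, 0) = 0, max(27.5, 0) = 27.5
Node 0 (S = 75): V_0 = 1/1.05·[0.5385·0.0000 + 0.4615·27.5000] = 12.0879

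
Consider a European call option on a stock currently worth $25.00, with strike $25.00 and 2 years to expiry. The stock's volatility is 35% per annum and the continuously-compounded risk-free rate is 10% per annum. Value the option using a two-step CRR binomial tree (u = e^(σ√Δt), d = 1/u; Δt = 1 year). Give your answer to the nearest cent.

CRR parameters: u = e^(σ√Δt) = e^(0.35·√1) = 1.4191, d = 1/u = 0.7047
Per-period rate: rΔt = 0.1·1 = 0.1, so R = e^0.1 = 1.1052
Risk-neutral probability p = (e^0.1 − 0.7047)/(1.4191 − 0.7047) = 0.4005/0.7144 = 0.5606
Terminal stock prices: S_uu = 50.34, S_ud = 25, S_dd = 12.41
Terminal payoffs (S − K): max(25.34, 0) = 25.34, max(0, 0) = 0, max(-12.59, 0) = 0
Node u (S = 35.48): V_u = e^(−0.1)·[0.5606·25.3438 + 0.4394·0.0000] = 12.8558
Node d (S = 17.62): V_d = e^(−0.1)·[0.5606·0.0000 + 0.4394·0.0000] = 0.0000
Node 0 (S = 25): V_0 = e^(−0.1)·[0.5606·12.8558 + 0.4394·0.0000] = 6.5211

$6.52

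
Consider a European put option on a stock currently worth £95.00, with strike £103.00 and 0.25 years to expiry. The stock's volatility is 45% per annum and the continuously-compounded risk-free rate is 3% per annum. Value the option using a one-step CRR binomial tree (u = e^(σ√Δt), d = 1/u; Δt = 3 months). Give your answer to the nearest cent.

£14.53

CRR parameters: u = e^(σ√Δt) = e^(0.45·√0.25) = 1.2523, d = 1/u = 0.7985
Per-period rate: rΔt = 0.03·0.25 = 0.0075, so R = e^0.0075 = 1.0075
Risk-neutral probability p = (e^0.0075 − 0.7985)/(1.2523 − 0.7985) = 0.2090/0.4538 = 0.4606
Terminal stock prices: S_u = 119, S_d = 75.86
Terminal payoffs (K − S): max(-15.97, 0) = 0, max(27.14, 0) = 27.14
Node 0 (S = 95): V_0 = e^(−0.0075)·[0.4606·0.0000 + 0.5394·27.1410] = 14.5311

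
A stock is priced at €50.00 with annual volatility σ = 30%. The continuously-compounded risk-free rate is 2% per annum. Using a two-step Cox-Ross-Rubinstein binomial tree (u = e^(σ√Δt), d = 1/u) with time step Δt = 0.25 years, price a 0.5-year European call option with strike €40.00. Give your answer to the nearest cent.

CRR parameters: u = e^(σ√Δt) = e^(0.3·√0.25) = 1.1618, d = 1/u = 0.8607
Per-period rate: rΔt = 0.02·0.25 = 0.005, so R = e^0.005 = 1.0050
Risk-neutral probability p = (e^0.005 − 0.8607)/(1.1618 − 0.8607) = 0.1443/0.3011 = 0.4792
Terminal stock prices: S_uu = 67.49, S_ud = 50, S_dd = 37.04
Terminal payoffs (S − K): max(27.49, 0) = 27.49, max(10, 0) = 10, max(-2.959, 0) = 0
Node u (S = 58.09): V_u = e^(−0.005)·[0.4792·27.4929 + 0.5208·10.0000] = 18.2912
Node d (S = 43.04): V_d = e^(−0.005)·[0.4792·10.0000 + 0.5208·0.0000] = 4.7683
Node 0 (S = 50): V_0 = e^(−0.005)·[0.4792·18.2912 + 0.5208·4.7683] = 11.1926

€11.19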